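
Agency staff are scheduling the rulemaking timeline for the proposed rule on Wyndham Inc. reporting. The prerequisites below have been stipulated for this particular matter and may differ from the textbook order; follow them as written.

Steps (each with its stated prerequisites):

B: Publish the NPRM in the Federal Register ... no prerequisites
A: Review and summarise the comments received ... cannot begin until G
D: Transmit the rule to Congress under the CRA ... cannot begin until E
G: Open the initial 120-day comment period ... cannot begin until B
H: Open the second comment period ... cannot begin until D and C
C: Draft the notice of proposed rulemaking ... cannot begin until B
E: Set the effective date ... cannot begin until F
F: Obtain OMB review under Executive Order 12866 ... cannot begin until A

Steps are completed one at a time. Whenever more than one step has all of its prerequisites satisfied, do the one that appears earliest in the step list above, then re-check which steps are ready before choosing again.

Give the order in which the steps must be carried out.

B → G → A → C → F → E → D → H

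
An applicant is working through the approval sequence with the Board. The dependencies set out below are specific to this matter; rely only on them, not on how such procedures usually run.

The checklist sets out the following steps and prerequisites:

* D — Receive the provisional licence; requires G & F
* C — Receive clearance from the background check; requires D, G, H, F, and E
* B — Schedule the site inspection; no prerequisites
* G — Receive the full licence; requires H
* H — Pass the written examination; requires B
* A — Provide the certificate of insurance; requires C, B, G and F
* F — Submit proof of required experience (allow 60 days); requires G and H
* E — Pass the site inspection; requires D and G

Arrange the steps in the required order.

B is the only step with nothing outstanding, so it goes first.
H is the only step now ready → H.
G needed H, now all done → G.
F is the only step now ready → F.
D needed G and F, now all done → D.
That leaves E as the only ready step → E.
C is the only step now ready → C.
A is the only step now ready → A.

B H G F D E C A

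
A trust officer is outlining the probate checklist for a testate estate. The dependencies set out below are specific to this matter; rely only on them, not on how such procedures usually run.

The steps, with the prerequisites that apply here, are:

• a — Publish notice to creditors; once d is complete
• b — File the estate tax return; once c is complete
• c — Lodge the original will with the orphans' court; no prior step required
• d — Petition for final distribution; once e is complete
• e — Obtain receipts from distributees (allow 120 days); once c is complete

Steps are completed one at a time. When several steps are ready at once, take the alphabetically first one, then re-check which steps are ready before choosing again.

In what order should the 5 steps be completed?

c, b, e, d, a

Only c has no prerequisites, so it is first.
Ready: b and e. b has the earlier label → b.
Next only e has its prerequisites met → e.
That leaves d as the only ready step → d.
a needed d, now all done → a.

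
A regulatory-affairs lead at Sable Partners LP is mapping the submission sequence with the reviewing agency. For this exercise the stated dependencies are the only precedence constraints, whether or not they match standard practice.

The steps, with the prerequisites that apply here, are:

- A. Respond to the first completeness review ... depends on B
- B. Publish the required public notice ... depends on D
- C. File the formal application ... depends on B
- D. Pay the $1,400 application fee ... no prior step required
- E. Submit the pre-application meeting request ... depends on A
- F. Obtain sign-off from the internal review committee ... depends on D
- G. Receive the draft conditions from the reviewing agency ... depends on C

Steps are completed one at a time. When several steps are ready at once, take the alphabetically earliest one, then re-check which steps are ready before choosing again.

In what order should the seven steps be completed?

D B A C E F G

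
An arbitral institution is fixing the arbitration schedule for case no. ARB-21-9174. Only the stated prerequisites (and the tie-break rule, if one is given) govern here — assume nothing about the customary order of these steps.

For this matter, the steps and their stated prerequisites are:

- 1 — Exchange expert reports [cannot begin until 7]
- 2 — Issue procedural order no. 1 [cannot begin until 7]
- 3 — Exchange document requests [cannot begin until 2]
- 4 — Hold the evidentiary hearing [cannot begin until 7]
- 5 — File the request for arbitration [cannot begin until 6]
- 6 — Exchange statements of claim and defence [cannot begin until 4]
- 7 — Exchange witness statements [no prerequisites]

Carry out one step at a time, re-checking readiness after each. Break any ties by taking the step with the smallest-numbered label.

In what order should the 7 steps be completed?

Only 7 has no prerequisites, so it is first.
Now 1, 2 and 4 have their prerequisites met. 1 has the earlier label, so 1 next.
Ready: 2 and 4. 2 has the earlier label → 2.
3 and 4 are both available; 3 has the earlier label → 3.
4 needed 7, now all done → 4.
6 is the only step now ready → 6.
That leaves 5 as the only ready step → 5.

7 1 2 3 4 6 5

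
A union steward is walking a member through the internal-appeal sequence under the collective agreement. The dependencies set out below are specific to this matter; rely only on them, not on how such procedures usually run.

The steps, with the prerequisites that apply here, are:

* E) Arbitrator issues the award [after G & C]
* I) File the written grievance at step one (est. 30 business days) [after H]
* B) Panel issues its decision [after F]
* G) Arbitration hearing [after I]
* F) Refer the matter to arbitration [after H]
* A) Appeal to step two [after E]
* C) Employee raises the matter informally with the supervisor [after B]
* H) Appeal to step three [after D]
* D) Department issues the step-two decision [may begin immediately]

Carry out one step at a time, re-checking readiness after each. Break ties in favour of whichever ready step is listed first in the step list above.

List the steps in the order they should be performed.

D is the only step with nothing outstanding, so it goes first.
Next only H has its prerequisites met → H.
Now I and F have their prerequisites met. I is listed earlier, so I next.
Now G and F have their prerequisites met. G is listed earlier, so G next.
That leaves F as the only ready step → F.
B is the only step now ready → B.
C is the only step now ready → C.
Next only E has its prerequisites met → E.
A needed E, now all done → A.

D → H → I → G → F → B → C → E → A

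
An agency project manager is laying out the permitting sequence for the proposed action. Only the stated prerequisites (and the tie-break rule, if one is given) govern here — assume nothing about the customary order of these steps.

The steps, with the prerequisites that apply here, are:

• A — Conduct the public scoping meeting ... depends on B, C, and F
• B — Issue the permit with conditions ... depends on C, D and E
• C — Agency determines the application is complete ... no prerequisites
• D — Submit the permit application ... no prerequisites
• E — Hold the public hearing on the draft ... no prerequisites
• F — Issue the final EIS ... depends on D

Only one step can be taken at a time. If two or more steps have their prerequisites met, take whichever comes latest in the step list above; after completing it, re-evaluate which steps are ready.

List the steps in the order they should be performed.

Nothing is required for E, D and C. E is listed later → E first.
Now D and C have their prerequisites met. D is listed later, so D next.
F now also ready, so the ready set is {F, C}; F is listed later → F.
Next only C has its prerequisites met → C.
Next only B has its prerequisites met → B.
A needed F, C and B, now all done → A.

E D F C B A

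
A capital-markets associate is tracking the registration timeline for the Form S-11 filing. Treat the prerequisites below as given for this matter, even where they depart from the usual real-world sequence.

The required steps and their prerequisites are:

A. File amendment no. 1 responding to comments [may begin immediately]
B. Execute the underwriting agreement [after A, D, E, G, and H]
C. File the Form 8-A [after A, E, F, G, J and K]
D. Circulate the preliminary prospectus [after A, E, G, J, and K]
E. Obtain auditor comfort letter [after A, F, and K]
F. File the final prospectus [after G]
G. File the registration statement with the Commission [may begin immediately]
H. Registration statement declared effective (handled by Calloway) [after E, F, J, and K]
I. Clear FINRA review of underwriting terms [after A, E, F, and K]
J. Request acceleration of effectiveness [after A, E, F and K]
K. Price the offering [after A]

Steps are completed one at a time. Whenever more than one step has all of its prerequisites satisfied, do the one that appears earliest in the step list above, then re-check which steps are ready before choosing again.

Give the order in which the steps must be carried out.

A → G → F → K → E → I → J → C → D → H → B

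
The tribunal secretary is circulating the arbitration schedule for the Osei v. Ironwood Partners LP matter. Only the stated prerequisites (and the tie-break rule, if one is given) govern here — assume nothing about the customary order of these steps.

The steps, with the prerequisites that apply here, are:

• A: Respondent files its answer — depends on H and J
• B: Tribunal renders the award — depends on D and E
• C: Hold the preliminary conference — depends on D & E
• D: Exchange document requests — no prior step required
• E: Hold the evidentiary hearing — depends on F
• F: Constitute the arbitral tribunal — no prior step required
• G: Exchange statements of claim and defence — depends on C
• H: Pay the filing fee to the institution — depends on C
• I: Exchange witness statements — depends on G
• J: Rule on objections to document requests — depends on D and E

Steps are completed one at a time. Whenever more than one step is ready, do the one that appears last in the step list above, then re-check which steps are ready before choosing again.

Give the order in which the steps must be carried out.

Nothing is required for F and D. F is listed later → F first.
E now also ready, so the ready set is {E, D}; E is listed later → E.
Next only D has its prerequisites met → D.
J, C and B are all available; J is listed later → J.
Now C and B have their prerequisites met. C is listed later, so C next.
H and G now also ready, so the ready set is {H, G, B}; H is listed later → H.
Now G, B and A have their prerequisites met. G is listed later, so G next.
I now also ready, so the ready set is {I, B, A}; I is listed later → I.
Now B and A have their prerequisites met. B is listed later, so B next.
Next only A has its prerequisites met → A.

F, E, D, J, C, H, G, I, B, A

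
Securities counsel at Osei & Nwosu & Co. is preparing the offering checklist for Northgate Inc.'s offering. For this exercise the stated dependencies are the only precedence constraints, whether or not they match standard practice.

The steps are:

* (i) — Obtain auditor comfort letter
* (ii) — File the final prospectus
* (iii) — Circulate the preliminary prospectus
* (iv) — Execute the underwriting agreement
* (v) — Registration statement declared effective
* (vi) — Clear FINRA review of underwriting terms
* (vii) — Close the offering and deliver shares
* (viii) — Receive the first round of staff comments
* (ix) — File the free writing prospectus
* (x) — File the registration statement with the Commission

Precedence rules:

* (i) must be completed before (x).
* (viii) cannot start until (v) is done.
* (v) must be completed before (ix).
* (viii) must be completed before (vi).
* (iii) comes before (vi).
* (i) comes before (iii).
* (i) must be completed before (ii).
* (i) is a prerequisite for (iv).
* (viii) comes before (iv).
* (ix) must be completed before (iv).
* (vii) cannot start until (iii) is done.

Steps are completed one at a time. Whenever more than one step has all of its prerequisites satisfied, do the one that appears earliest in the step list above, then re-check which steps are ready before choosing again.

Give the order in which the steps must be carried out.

(i) and (v) have no prerequisites; (i) is listed earlier, so (i) is first.
Ready: (ii), (iii), (v) and (x). (ii) is listed earlier → (ii).
Now (iii), (v) and (x) have their prerequisites met. (iii) is listed earlier, so (iii) next.
(vii) now also ready, so the ready set is {(v), (vii), (x)}; (v) is listed earlier → (v).
Ready: (vii), (viii), (ix) and (x). (vii) is listed earlier → (vii).
Now (viii), (ix) and (x) have their prerequisites met. (viii) is listed earlier, so (viii) next.
(vi), (ix) and (x) are all available; (vi) is listed earlier → (vi).
Now (ix) and (x) have their prerequisites met. (ix) is listed earlier, so (ix) next.
(iv) now also ready, so the ready set is {(iv), (x)}; (iv) is listed earlier → (iv).
Next only (x) has its prerequisites met → (x).

(i) (ii) (iii) (v) (vii) (viii) (vi) (ix) (iv) (x)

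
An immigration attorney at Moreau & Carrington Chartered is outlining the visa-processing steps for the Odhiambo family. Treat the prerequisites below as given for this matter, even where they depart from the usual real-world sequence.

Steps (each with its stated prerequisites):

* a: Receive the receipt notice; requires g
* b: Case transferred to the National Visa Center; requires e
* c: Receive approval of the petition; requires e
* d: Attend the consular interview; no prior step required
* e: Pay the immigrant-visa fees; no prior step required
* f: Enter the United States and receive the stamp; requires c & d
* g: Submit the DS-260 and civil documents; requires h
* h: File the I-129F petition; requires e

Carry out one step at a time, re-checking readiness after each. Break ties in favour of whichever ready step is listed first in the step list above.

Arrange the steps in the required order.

d → e → b → c → f → h → g → a

Nothing is required for d and e. d is listed earlier → d first.
That leaves e as the only ready step → e.
Now b, c and h have their prerequisites met. b is listed earlier, so b next.
Ready: c and h. c is listed earlier → c.
Now f and h have their prerequisites met. f is listed earlier, so f next.
Next only h has its prerequisites met → h.
g needed h, now all done → g.
a needed g, now all done → a.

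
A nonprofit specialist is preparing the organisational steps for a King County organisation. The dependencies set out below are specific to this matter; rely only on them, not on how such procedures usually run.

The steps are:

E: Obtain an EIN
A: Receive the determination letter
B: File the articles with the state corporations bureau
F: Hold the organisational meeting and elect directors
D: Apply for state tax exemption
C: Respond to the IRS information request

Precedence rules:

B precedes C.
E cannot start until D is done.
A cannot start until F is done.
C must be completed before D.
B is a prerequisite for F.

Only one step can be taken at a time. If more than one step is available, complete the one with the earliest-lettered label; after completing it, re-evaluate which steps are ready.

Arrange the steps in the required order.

B has no prerequisites → B first.
C and F are both available; C has the earlier label → C.
D and F are both available; D has the earlier label → D.
Now E and F have their prerequisites met. E has the earlier label, so E next.
F needed B, now all done → F.
A needed F, now all done → A.

B, C, D, E, F, A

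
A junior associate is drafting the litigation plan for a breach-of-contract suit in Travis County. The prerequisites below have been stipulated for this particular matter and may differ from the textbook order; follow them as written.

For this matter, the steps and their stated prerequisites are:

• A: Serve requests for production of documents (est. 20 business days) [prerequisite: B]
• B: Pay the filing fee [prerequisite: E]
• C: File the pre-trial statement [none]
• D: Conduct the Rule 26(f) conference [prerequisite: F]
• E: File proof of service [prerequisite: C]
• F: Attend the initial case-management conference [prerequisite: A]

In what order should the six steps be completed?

C → E → B → A → F → D

C is the only step with nothing outstanding, so it goes first.
E needed C, now all done → E.
Next only B has its prerequisites met → B.
Next only A has its prerequisites met → A.
F is the only step now ready → F.
D needed F, now all done → D.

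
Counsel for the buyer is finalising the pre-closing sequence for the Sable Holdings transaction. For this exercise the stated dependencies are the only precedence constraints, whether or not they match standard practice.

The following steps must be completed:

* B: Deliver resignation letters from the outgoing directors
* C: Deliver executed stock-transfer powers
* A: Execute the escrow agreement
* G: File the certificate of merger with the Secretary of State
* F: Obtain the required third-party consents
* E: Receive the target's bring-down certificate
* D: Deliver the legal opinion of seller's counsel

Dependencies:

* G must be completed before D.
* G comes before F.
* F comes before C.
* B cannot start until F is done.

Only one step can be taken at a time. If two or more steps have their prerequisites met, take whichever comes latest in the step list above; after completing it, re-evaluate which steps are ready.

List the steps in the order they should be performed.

E, G, D, F, A, C, B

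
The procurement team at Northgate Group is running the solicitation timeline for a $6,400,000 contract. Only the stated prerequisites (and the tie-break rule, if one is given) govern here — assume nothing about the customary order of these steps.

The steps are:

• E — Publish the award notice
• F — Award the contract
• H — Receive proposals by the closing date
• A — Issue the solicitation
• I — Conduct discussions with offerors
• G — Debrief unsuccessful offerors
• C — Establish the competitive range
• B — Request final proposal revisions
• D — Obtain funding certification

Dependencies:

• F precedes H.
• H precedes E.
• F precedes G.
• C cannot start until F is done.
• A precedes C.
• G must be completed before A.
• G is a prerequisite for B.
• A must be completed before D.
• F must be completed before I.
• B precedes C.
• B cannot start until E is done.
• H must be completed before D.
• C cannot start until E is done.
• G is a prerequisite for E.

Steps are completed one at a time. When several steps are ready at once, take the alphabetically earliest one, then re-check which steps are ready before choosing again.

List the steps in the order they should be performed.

F G A H D E B C I

F is the only step with nothing outstanding, so it goes first.
Now G, H and I have their prerequisites met. G has the earlier label, so G next.
A, H and I are all available; A has the earlier label → A.
Now H and I have their prerequisites met. H has the earlier label, so H next.
D and E now also ready, so the ready set is {D, E, I}; D has the earlier label → D.
E and I are both available; E has the earlier label → E.
B now also ready, so the ready set is {B, I}; B has the earlier label → B.
C and I are both available; C has the earlier label → C.
Next only I has its prerequisites met → I.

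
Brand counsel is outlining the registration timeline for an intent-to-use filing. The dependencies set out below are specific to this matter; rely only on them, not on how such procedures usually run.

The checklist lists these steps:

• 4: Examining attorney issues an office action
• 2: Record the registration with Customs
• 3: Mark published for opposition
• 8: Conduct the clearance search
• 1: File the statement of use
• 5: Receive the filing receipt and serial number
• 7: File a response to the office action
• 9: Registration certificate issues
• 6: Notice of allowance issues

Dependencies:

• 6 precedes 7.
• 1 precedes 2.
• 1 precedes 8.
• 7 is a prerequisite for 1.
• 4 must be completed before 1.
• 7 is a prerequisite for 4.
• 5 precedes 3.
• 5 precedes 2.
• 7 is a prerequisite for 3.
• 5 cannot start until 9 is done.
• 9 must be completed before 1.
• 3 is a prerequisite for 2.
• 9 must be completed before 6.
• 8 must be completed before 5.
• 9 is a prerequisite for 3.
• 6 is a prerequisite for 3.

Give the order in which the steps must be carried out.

9, 6, 7, 4, 1, 8, 5, 3, 2

9 has no prerequisites → 9 first.
That leaves 6 as the only ready step → 6.
7 is the only step now ready → 7.
That leaves 4 as the only ready step → 4.
That leaves 1 as the only ready step → 1.
8 is the only step now ready → 8.
5 needed 8 and 9, now all done → 5.
3 needed 5, 7, 9 and 6, now all done → 3.
2 is the only step now ready → 2.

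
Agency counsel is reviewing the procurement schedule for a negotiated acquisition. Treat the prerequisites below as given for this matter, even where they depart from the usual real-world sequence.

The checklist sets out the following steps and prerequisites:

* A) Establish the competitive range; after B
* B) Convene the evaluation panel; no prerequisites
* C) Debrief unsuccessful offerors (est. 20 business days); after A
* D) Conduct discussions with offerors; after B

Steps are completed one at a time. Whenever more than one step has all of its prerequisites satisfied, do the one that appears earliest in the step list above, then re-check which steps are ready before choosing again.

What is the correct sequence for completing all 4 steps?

Only B has no prerequisites, so it is first.
Now A and D have their prerequisites met. A is listed earlier, so A next.
C now also ready, so the ready set is {C, D}; C is listed earlier → C.
D is the only step now ready → D.

B, A, C, D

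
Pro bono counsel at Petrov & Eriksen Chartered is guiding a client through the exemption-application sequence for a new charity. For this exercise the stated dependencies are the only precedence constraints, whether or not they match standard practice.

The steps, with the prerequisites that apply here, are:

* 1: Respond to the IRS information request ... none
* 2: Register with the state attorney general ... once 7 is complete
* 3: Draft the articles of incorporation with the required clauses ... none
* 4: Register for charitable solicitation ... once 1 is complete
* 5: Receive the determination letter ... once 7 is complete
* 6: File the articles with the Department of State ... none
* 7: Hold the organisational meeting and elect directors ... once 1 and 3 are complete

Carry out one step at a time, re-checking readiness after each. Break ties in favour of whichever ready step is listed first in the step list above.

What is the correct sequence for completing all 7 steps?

1, 3 and 6 have no prerequisites; 1 is listed earlier, so 1 is first.
Ready: 3, 4 and 6. 3 is listed earlier → 3.
4, 6 and 7 are all available; 4 is listed earlier → 4.
Ready: 6 and 7. 6 is listed earlier → 6.
That leaves 7 as the only ready step → 7.
2 and 5 are both available; 2 is listed earlier → 2.
That leaves 5 as the only ready step → 5.

1, 3, 4, 6, 7, 2, 5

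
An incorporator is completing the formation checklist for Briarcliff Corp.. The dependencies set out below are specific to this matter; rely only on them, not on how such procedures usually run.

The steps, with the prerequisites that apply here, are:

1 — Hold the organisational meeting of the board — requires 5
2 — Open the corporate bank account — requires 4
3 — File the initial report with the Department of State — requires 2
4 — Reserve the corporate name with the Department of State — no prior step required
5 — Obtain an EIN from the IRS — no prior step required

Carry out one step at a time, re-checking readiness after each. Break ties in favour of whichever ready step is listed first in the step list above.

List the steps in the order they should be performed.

4 → 2 → 3 → 5 → 1

Nothing is required for 4 and 5. 4 is listed earlier → 4 first.
2 now also ready, so the ready set is {2, 5}; 2 is listed earlier → 2.
Ready: 3 and 5. 3 is listed earlier → 3.
That leaves 5 as the only ready step → 5.
1 needed 5, now all done → 1.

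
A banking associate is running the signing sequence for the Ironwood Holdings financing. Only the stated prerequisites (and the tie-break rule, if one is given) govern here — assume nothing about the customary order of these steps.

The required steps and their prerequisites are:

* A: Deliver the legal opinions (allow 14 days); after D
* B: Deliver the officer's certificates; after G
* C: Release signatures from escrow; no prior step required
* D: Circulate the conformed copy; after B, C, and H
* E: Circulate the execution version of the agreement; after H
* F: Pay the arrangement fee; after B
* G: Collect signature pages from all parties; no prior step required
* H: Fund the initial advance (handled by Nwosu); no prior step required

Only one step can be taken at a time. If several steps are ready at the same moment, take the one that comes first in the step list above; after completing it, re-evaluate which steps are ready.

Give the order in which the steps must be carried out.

C → G → B → F → H → D → A → E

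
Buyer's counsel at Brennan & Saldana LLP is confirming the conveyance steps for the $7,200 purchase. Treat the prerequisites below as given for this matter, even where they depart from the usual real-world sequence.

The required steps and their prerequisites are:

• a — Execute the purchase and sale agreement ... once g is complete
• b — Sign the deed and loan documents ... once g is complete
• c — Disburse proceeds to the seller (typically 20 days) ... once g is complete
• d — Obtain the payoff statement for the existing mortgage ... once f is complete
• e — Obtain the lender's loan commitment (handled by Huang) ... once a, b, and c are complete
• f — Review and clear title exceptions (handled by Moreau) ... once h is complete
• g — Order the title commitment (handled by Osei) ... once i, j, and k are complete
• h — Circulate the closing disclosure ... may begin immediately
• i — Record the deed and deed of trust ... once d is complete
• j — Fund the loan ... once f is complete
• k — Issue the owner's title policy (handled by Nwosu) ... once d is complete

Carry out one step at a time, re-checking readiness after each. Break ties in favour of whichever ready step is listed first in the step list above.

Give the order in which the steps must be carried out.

h f d i j k g a b c e

h is the only step with nothing outstanding, so it goes first.
f needed h, now all done → f.
Ready: d and j. d is listed earlier → d.
Ready: i, j and k. i is listed earlier → i.
Now j and k have their prerequisites met. j is listed earlier, so j next.
k needed d, now all done → k.
g is the only step now ready → g.
a, b and c are all available; a is listed earlier → a.
Ready: b and c. b is listed earlier → b.
Next only c has its prerequisites met → c.
Next only e has its prerequisites met → e.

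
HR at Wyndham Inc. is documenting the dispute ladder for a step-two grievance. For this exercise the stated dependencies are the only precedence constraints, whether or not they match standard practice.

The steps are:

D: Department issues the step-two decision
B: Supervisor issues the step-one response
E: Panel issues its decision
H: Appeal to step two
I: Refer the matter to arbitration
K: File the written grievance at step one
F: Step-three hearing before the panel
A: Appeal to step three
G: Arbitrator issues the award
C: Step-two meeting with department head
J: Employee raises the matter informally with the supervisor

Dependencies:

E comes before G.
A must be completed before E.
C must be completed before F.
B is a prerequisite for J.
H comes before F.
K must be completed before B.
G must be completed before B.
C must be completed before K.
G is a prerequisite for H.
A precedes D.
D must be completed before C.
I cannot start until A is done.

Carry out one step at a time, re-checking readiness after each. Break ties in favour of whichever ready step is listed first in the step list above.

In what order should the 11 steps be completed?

Only A has no prerequisites, so it is first.
D, E and I are all available; D is listed earlier → D.
E, I and C are all available; E is listed earlier → E.
Now I, G and C have their prerequisites met. I is listed earlier, so I next.
Ready: G and C. G is listed earlier → G.
Now H and C have their prerequisites met. H is listed earlier, so H next.
C is the only step now ready → C.
Ready: K and F. K is listed earlier → K.
B now also ready, so the ready set is {B, F}; B is listed earlier → B.
Now F and J have their prerequisites met. F is listed earlier, so F next.
J needed B, now all done → J.

A D E I G H C K B F J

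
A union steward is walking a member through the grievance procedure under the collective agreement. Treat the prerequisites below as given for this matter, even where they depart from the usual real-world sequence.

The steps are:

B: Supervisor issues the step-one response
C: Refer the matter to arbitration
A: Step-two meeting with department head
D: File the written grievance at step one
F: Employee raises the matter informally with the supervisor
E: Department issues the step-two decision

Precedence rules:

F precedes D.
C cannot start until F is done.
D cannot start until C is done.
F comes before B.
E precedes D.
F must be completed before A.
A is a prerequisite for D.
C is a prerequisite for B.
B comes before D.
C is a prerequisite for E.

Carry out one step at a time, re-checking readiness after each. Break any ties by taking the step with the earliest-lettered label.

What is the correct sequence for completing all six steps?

Only F has no prerequisites, so it is first.
Now A and C have their prerequisites met. A has the earlier label, so A next.
Next only C has its prerequisites met → C.
Now B and E have their prerequisites met. B has the earlier label, so B next.
E is the only step now ready → E.
D needed A, B, C, E and F, now all done → D.

F, A, C, B, E, D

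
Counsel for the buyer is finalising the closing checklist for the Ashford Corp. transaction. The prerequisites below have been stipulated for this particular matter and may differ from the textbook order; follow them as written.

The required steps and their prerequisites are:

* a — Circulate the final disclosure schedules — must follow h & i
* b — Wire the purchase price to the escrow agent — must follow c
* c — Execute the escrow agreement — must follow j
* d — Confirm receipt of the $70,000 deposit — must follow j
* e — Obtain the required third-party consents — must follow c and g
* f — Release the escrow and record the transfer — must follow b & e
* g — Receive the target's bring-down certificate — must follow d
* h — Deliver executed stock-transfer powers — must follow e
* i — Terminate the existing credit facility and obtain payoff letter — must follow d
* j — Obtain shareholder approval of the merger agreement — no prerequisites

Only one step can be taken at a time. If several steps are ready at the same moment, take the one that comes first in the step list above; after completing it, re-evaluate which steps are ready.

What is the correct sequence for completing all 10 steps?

j is the only step with nothing outstanding, so it goes first.
c and d are both available; c is listed earlier → c.
b now also ready, so the ready set is {b, d}; b is listed earlier → b.
d needed j, now all done → d.
Now g and i have their prerequisites met. g is listed earlier, so g next.
e and i are both available; e is listed earlier → e.
f and h now also ready, so the ready set is {f, h, i}; f is listed earlier → f.
Ready: h and i. h is listed earlier → h.
That leaves i as the only ready step → i.
Next only a has its prerequisites met → a.

j c b d g e f h i a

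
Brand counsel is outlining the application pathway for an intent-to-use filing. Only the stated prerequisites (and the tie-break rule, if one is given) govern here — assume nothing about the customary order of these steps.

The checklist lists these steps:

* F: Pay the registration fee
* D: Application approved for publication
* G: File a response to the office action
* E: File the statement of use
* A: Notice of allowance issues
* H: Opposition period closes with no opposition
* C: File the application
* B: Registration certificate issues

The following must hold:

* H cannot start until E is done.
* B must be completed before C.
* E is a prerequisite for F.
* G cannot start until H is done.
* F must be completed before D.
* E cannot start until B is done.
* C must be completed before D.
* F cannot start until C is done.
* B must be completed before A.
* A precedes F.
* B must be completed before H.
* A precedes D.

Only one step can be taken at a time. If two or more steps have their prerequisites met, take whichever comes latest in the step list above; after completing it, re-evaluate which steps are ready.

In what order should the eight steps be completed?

B C A E H G F D

B has no prerequisites → B first.
Now C, A and E have their prerequisites met. C is listed later, so C next.
A and E are both available; A is listed later → A.
Next only E has its prerequisites met → E.
Ready: H and F. H is listed later → H.
Now G and F have their prerequisites met. G is listed later, so G next.
Next only F has its prerequisites met → F.
Next only D has its prerequisites met → D.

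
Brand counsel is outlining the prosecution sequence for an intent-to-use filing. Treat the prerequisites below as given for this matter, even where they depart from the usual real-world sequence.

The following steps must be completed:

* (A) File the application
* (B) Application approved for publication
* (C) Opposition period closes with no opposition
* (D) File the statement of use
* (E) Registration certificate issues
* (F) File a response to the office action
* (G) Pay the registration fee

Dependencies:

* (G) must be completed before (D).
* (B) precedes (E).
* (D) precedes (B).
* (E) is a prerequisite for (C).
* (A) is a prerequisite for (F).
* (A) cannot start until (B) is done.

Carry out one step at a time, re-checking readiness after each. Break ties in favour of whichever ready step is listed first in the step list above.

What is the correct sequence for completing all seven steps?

Only (G) has no prerequisites, so it is first.
(D) needed (G), now all done → (D).
(B) needed (D), now all done → (B).
Now (A) and (E) have their prerequisites met. (A) is listed earlier, so (A) next.
(F) now also ready, so the ready set is {(E), (F)}; (E) is listed earlier → (E).
Now (C) and (F) have their prerequisites met. (C) is listed earlier, so (C) next.
Next only (F) has its prerequisites met → (F).

(G) → (D) → (B) → (A) → (E) → (C) → (F)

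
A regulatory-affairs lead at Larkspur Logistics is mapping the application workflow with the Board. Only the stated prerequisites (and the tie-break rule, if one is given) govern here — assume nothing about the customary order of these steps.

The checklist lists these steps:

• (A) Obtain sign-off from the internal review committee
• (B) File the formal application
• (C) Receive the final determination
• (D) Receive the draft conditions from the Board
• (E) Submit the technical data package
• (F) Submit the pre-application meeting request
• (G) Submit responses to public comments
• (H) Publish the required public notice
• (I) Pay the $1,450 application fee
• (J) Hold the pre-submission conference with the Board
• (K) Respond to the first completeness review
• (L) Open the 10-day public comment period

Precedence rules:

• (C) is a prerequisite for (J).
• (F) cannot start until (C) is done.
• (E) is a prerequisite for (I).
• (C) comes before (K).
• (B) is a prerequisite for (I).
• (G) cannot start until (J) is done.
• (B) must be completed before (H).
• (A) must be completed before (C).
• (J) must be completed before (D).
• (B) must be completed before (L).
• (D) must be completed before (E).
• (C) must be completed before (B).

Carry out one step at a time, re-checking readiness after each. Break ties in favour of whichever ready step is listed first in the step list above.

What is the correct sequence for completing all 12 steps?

(A), (C), (B), (F), (H), (J), (D), (E), (G), (I), (K), (L)

(A) has no prerequisites → (A) first.
That leaves (C) as the only ready step → (C).
Now (B), (F), (J) and (K) have their prerequisites met. (B) is listed earlier, so (B) next.
Now (F), (H), (J), (K) and (L) have their prerequisites met. (F) is listed earlier, so (F) next.
Now (H), (J), (K) and (L) have their prerequisites met. (H) is listed earlier, so (H) next.
Now (J), (K) and (L) have their prerequisites met. (J) is listed earlier, so (J) next.
(D), (G), (K) and (L) are all available; (D) is listed earlier → (D).
(E) now also ready, so the ready set is {(E), (G), (K), (L)}; (E) is listed earlier → (E).
(G), (I), (K) and (L) are all available; (G) is listed earlier → (G).
Now (I), (K) and (L) have their prerequisites met. (I) is listed earlier, so (I) next.
Now (K) and (L) have their prerequisites met. (K) is listed earlier, so (K) next.
(L) needed (B), now all done → (L).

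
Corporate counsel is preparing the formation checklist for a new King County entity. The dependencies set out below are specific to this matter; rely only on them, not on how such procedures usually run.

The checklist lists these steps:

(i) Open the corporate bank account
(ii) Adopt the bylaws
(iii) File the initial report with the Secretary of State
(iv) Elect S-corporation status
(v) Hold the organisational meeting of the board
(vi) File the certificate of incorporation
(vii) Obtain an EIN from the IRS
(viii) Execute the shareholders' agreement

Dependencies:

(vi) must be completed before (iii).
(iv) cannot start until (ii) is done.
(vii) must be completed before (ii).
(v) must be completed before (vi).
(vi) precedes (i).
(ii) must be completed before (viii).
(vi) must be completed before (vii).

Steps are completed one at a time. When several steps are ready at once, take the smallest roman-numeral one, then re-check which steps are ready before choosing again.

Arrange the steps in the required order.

(v), (vi), (i), (iii), (vii), (ii), (iv), (viii)

Only (v) has no prerequisites, so it is first.
That leaves (vi) as the only ready step → (vi).
(i), (iii) and (vii) are all available; (i) has the earlier label → (i).
Ready: (iii) and (vii). (iii) has the earlier label → (iii).
(vii) needed (vi), now all done → (vii).
(ii) needed (vii), now all done → (ii).
Ready: (iv) and (viii). (iv) has the earlier label → (iv).
That leaves (viii) as the only ready step → (viii).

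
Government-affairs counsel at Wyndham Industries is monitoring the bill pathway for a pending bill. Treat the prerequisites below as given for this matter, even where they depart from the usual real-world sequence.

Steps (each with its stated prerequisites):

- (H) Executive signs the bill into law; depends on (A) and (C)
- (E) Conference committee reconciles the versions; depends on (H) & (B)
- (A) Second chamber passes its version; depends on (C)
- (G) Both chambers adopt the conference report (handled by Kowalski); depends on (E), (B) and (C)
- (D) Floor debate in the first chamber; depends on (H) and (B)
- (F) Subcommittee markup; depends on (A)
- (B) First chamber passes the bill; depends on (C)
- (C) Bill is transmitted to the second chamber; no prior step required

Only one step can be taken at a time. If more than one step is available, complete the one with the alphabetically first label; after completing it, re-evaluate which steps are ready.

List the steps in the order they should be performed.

(C) is the only step with nothing outstanding, so it goes first.
(A) and (B) are both available; (A) has the earlier label → (A).
Now (B), (F) and (H) have their prerequisites met. (B) has the earlier label, so (B) next.
Ready: (F) and (H). (F) has the earlier label → (F).
That leaves (H) as the only ready step → (H).
Ready: (D) and (E). (D) has the earlier label → (D).
(E) needed (B) and (H), now all done → (E).
That leaves (G) as the only ready step → (G).

(C) (A) (B) (F) (H) (D) (E) (G)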